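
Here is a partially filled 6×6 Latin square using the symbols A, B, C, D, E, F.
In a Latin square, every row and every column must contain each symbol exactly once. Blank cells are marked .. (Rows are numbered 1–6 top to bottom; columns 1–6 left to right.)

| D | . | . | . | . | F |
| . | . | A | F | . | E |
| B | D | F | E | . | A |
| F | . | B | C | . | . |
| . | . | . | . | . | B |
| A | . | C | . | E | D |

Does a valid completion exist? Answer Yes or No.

No

Row 4, column 6: row 4 together with column 6 already contain {A, B, C, D, E, F} — every symbol — so nothing can go there. The grid has no valid completion.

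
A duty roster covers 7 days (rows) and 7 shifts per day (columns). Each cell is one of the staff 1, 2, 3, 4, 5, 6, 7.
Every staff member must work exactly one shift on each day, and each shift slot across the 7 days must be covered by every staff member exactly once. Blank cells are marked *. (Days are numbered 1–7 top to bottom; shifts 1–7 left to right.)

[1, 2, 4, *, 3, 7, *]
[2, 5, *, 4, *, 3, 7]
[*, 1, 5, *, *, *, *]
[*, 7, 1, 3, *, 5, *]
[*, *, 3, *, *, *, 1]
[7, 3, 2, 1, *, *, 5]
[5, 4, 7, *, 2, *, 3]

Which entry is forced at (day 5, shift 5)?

Day 1, shift 7: day 1 has {1, 2, 3, 4, 7} and shift 7 has {1, 3, 5, 7}, leaving only 6.
Day 1, shift 4: day 1 has {1, 2, 3, 4, 6, 7} and shift 4 has {1, 3, 4}, leaving only 5.
Day 2, shift 3: day 2 has {2, 3, 4, 5, 7} and shift 3 has {1, 2, 3, 4, 5, 7}, leaving only 6.
Day 2, shift 5: day 2 has {2, 3, 4, 5, 6, 7} and shift 5 has {2, 3}, leaving only 1.
Day 5, shift 2: day 5 has {1, 3} and shift 2 has {1, 2, 3, 4, 5, 7}, leaving only 6.
Day 5, shift 1: day 5 has {1, 3, 6} and shift 1 has {1, 2, 5, 7}, leaving only 4.
Day 4, shift 1: day 4 has {1, 3, 5, 7} and shift 1 has {1, 2, 4, 5, 7}, leaving only 6.
Day 3, shift 1: day 3 has {1, 5} and shift 1 has {1, 2, 4, 5, 6, 7}, leaving only 3.
Day 4, shift 5: day 4 has {1, 3, 5, 6, 7} and shift 5 has {1, 2, 3}, leaving only 4.
Day 4, shift 7: day 4 has {1, 3, 4, 5, 6, 7} and shift 7 has {1, 3, 5, 6, 7}, leaving only 2.
Day 3, shift 7: day 3 has {1, 3, 5} and shift 7 has {1, 2, 3, 5, 6, 7}, leaving only 4.
Day 5, shift 6: day 5 has {1, 3, 4, 6} and shift 6 has {3, 5, 7}, leaving only 2.
Day 3, shift 6: day 3 has {1, 3, 4, 5} and shift 6 has {2, 3, 5, 7}, leaving only 6.
Day 3, shift 5: day 3 has {1, 3, 4, 5, 6} and shift 5 has {1, 2, 3, 4}, leaving only 7.
Day 5 already has {1, 2, 3, 4, 6} and shift 5 already has {1, 2, 3, 4, 7}, so day 5, shift 5 must be 5.

5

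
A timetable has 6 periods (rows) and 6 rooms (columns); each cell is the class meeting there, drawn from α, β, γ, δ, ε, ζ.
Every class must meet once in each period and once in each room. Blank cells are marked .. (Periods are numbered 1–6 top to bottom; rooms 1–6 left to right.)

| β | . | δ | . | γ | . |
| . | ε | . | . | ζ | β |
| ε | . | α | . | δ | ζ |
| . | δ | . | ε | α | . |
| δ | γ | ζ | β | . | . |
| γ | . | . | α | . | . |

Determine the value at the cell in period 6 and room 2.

Period 1, room 4: period 1 has {β, γ, δ} and room 4 has {α, β, ε}, leaving only ζ.
Period 1, room 2: period 1 has {β, γ, δ, ζ} and room 2 has {γ, δ, ε}, leaving only α.
Period 1, room 6: period 1 has {α, β, γ, δ, ζ} and room 6 has {β, ζ}, leaving only ε.
Period 2, room 1: period 2 has {β, ε, ζ} and room 1 has {β, γ, δ, ε}, leaving only α.
Period 2, room 3: period 2 has {α, β, ε, ζ} and room 3 has {α, δ, ζ}, leaving only γ.
Period 2, room 4: period 2 has {α, β, γ, ε, ζ} and room 4 has {α, β, ε, ζ}, leaving only δ.
Period 3, room 2: period 3 has {α, δ, ε, ζ} and room 2 has {α, γ, δ, ε}, leaving only β.
Period 6 already has {α, γ} and room 2 already has {α, β, γ, δ, ε}, so period 6, room 2 must be ζ.

ζ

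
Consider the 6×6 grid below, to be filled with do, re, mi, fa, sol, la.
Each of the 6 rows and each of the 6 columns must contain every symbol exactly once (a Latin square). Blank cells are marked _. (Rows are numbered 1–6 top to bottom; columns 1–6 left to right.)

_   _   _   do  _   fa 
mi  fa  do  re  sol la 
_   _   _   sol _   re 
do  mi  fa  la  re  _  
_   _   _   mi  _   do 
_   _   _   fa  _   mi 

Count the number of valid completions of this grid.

24

Row 1, column 1: eliminating its row and column leaves {re, sol, la}.
Row 1, column 2: eliminating its row and column leaves {re, sol, la}.
Row 1, column 3: eliminating its row and column leaves {re, mi, sol, la}.
Row 1, column 5: eliminating its row and column leaves {mi, la}.
Row 3, column 1: eliminating its row and column leaves {fa, la}.
Row 3, column 2: eliminating its row and column leaves {do, la}.
Row 3, column 3: eliminating its row and column leaves {mi, la}.
Row 3, column 5: eliminating its row and column leaves {do, mi, fa, la}.
Row 4, column 6: eliminating its row and column leaves {sol}.
Row 5, column 1: eliminating its row and column leaves {re, fa, sol, la}.
Row 5, column 2: eliminating its row and column leaves {re, sol, la}.
Row 5, column 3: eliminating its row and column leaves {re, sol, la}.
Row 5, column 5: eliminating its row and column leaves {fa, la}.
Row 6, column 1: eliminating its row and column leaves {re, sol, la}.
Row 6, column 2: eliminating its row and column leaves {do, re, sol, la}.
Row 6, column 3: eliminating its row and column leaves {re, sol, la}.
Row 6, column 5: eliminating its row and column leaves {do, la}.
Enumerating the assignments across these blanks that avoid any row or column repeat gives 24 completions.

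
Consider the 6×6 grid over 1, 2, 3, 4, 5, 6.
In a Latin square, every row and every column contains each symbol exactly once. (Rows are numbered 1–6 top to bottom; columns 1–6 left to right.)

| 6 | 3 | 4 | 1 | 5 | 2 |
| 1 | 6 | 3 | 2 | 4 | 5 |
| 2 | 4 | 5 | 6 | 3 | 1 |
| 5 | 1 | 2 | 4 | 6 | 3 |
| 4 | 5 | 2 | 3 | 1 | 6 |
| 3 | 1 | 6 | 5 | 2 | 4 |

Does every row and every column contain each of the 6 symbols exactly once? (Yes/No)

Every row is a permutation, but column 3 contains 2 twice (at rows 4 and 5).

No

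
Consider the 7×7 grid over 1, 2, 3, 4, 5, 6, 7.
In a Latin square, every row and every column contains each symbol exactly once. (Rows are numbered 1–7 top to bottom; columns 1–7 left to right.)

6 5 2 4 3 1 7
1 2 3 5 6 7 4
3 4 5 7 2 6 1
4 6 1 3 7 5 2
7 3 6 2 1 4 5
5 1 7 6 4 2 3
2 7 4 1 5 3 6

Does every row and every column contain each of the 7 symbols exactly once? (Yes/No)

Yes

Each row is a permutation of the 7 symbols, and so is each column.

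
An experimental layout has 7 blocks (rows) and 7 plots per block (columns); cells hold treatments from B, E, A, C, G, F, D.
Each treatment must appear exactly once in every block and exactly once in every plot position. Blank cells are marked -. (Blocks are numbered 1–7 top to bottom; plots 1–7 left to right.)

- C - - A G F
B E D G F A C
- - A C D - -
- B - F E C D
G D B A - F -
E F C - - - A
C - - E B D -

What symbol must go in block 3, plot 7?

B

Block 1, plot 1: block 1 has {A, C, G, F} and plot 1 has {B, E, C, G}, leaving only D.
Block 1, plot 3: block 1 has {A, C, G, F, D} and plot 3 has {B, A, C, D}, leaving only E.
Block 1, plot 4: block 1 has {E, A, C, G, F, D} and plot 4 has {E, A, C, G, F}, leaving only B.
Block 3, plot 1: block 3 has {A, C, D} and plot 1 has {B, E, C, G, D}, leaving only F.
Block 3, plot 2: block 3 has {A, C, F, D} and plot 2 has {B, E, C, F, D}, leaving only G.
Block 4, plot 1: block 4 has {B, E, C, F, D} and plot 1 has {B, E, C, G, F, D}, leaving only A.
Block 4, plot 3: block 4 has {B, E, A, C, F, D} and plot 3 has {B, E, A, C, D}, leaving only G.
Block 5, plot 5: block 5 has {B, A, G, F, D} and plot 5 has {B, E, A, F, D}, leaving only C.
Block 5, plot 7: block 5 has {B, A, C, G, F, D} and plot 7 has {A, C, F, D}, leaving only E.
Block 3 already has {A, C, G, F, D} and plot 7 already has {E, A, C, F, D}, so block 3, plot 7 must be B.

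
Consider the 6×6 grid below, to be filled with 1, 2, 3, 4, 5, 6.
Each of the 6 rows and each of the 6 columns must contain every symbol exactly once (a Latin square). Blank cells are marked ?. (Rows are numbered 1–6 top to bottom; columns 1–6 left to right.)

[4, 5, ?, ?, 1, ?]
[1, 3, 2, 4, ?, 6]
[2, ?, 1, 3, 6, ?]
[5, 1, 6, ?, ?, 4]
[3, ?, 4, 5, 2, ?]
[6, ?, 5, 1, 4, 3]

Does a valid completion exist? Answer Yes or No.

No row or column among the givens repeats a symbol, and propagating forced cells runs into no contradiction.
One valid completion exists (for instance, 4 5 3 6 1 2 / 1 3 2 4 5 6 / 2 4 1 3 6 5 / 5 1 6 2 3 4 / 3 6 4 5 2 1 / 6 2 5 1 4 3).

Yes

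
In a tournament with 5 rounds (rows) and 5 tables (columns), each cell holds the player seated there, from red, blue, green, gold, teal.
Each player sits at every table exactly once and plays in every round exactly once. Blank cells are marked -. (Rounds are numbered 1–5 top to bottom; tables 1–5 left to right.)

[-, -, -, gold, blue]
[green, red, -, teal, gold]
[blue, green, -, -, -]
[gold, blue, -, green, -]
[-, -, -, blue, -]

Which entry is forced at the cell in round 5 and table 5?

green

Round 1, table 2: round 1 has {blue, gold} and table 2 has {red, blue, green}, leaving only teal.
Round 1, table 1: round 1 has {blue, gold, teal} and table 1 has {blue, green, gold}, leaving only red.
Round 1, table 3: round 1 has {red, blue, gold, teal} and table 3 has {}, leaving only green.
Round 2, table 3: round 2 has {red, green, gold, teal} and table 3 has {green}, leaving only blue.
Round 3, table 4: round 3 has {blue, green} and table 4 has {blue, green, gold, teal}, leaving only red.
Round 3, table 5: round 3 has {red, blue, green} and table 5 has {blue, gold}, leaving only teal.
Round 3, table 3: round 3 has {red, blue, green, teal} and table 3 has {blue, green}, leaving only gold.
Round 4, table 5: round 4 has {blue, green, gold} and table 5 has {blue, gold, teal}, leaving only red.
Round 5 already has {blue} and table 5 already has {red, blue, gold, teal}, so round 5, table 5 must be green.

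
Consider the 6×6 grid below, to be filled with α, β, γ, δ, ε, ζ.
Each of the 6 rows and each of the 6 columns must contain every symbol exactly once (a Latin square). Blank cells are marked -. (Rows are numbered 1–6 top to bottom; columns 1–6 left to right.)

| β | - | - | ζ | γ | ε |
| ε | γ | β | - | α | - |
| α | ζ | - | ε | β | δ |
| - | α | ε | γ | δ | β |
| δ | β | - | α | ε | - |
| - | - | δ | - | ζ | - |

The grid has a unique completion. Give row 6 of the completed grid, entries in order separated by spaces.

Row 6, column 1: row 6 has {δ, ζ} and column 1 has {α, β, δ, ε}, leaving only γ.
Row 6, column 2: row 6 has {γ, δ, ζ} and column 2 has {α, β, γ, ζ}, leaving only ε.
Row 6, column 4: row 6 has {γ, δ, ε, ζ} and column 4 has {α, γ, ε, ζ}, leaving only β.
Row 6, column 6: row 6 has {β, γ, δ, ε, ζ} and column 6 has {β, δ, ε}, leaving only α.
So row 6 reads: γ ε δ β ζ α.

γ ε δ β ζ α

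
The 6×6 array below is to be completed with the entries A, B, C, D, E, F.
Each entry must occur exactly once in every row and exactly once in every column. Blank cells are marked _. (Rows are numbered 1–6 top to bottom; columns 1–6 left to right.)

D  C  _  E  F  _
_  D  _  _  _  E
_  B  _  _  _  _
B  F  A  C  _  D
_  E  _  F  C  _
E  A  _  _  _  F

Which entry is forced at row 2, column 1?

C

Row 1, column 3: row 1 has {C, D, E, F} and column 3 has {A}, leaving only B.
Row 1, column 6: row 1 has {B, C, D, E, F} and column 6 has {D, E, F}, leaving only A.
Row 3, column 6: row 3 has {B} and column 6 has {A, D, E, F}, leaving only C.
Row 4, column 5: row 4 has {A, B, C, D, F} and column 5 has {C, F}, leaving only E.
Row 5, column 1: row 5 has {C, E, F} and column 1 has {B, D, E}, leaving only A.
Row 3, column 1: row 3 has {B, C} and column 1 has {A, B, D, E}, leaving only F.
Row 2 already has {D, E} and column 1 already has {A, B, D, E, F}, so row 2, column 1 must be C.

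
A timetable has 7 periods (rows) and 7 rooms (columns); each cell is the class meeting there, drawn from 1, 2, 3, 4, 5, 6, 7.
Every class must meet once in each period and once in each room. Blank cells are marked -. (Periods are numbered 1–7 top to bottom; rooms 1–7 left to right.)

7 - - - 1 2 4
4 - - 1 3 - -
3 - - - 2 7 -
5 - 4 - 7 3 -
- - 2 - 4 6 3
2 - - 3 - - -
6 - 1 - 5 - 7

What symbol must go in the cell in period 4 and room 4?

Period 2, room 6: period 2 has {1, 3, 4} and room 6 has {2, 3, 6, 7}, leaving only 5.
Period 5, room 1: period 5 has {2, 3, 4, 6} and room 1 has {2, 3, 4, 5, 6, 7}, leaving only 1.
Period 6, room 5: period 6 has {2, 3} and room 5 has {1, 2, 3, 4, 5, 7}, leaving only 6.
Period 7, room 6: period 7 has {1, 5, 6, 7} and room 6 has {2, 3, 5, 6, 7}, leaving only 4.
Period 6, room 6: period 6 has {2, 3, 6} and room 6 has {2, 3, 4, 5, 6, 7}, leaving only 1.
Period 6, room 7: period 6 has {1, 2, 3, 6} and room 7 has {3, 4, 7}, leaving only 5.
Period 6, room 3: period 6 has {1, 2, 3, 5, 6} and room 3 has {1, 2, 4}, leaving only 7.
Period 2, room 3: period 2 has {1, 3, 4, 5} and room 3 has {1, 2, 4, 7}, leaving only 6.
Period 2, room 7: period 2 has {1, 3, 4, 5, 6} and room 7 has {3, 4, 5, 7}, leaving only 2.
Period 2, room 2: period 2 has {1, 2, 3, 4, 5, 6} and room 2 has {}, leaving only 7.
Period 3, room 3: period 3 has {2, 3, 7} and room 3 has {1, 2, 4, 6, 7}, leaving only 5.
Period 1, room 3: period 1 has {1, 2, 4, 7} and room 3 has {1, 2, 4, 5, 6, 7}, leaving only 3.
Period 5, room 2: period 5 has {1, 2, 3, 4, 6} and room 2 has {7}, leaving only 5.
Period 1, room 2: period 1 has {1, 2, 3, 4, 7} and room 2 has {5, 7}, leaving only 6.
Period 1, room 4: period 1 has {1, 2, 3, 4, 6, 7} and room 4 has {1, 3}, leaving only 5.
Period 5, room 4: period 5 has {1, 2, 3, 4, 5, 6} and room 4 has {1, 3, 5}, leaving only 7.
Period 6, room 2: period 6 has {1, 2, 3, 5, 6, 7} and room 2 has {5, 6, 7}, leaving only 4.
Period 3, room 2: period 3 has {2, 3, 5, 7} and room 2 has {4, 5, 6, 7}, leaving only 1.
Period 3, room 7: period 3 has {1, 2, 3, 5, 7} and room 7 has {2, 3, 4, 5, 7}, leaving only 6.
Period 3, room 4: period 3 has {1, 2, 3, 5, 6, 7} and room 4 has {1, 3, 5, 7}, leaving only 4.
Period 4, room 2: period 4 has {3, 4, 5, 7} and room 2 has {1, 4, 5, 6, 7}, leaving only 2.
Period 4 already has {2, 3, 4, 5, 7} and room 4 already has {1, 3, 4, 5, 7}, so period 4, room 4 must be 6.

6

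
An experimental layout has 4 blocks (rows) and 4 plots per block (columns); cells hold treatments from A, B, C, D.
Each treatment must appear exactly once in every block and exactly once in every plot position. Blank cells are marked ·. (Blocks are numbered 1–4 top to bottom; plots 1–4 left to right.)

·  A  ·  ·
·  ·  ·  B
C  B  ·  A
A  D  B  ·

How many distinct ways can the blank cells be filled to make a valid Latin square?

1

Block 1, plot 1: eliminating its block and plot leaves {B, D}.
Block 1, plot 3: eliminating its block and plot leaves {C, D}.
Block 1, plot 4: eliminating its block and plot leaves {C, D}.
Block 2, plot 1: eliminating its block and plot leaves {D}.
Block 2, plot 2: eliminating its block and plot leaves {C}.
Block 2, plot 3: eliminating its block and plot leaves {A, C, D}.
Block 3, plot 3: eliminating its block and plot leaves {D}.
Block 4, plot 4: eliminating its block and plot leaves {C}.
Only one assignment across all blanks avoids any block or plot repeat, giving 1 completion.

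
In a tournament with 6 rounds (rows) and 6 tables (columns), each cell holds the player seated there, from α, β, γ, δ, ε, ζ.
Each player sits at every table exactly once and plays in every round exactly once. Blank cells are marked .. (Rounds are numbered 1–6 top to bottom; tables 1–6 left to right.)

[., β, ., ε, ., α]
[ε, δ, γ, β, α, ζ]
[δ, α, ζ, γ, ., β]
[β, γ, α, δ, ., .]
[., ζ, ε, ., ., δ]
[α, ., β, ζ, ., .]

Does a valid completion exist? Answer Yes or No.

Yes

No round or table among the givens repeats a symbol, and propagating forced cells runs into no contradiction.
One valid completion exists (for instance, ζ β δ ε γ α / ε δ γ β α ζ / δ α ζ γ ε β / β γ α δ ζ ε / γ ζ ε α β δ / α ε β ζ δ γ).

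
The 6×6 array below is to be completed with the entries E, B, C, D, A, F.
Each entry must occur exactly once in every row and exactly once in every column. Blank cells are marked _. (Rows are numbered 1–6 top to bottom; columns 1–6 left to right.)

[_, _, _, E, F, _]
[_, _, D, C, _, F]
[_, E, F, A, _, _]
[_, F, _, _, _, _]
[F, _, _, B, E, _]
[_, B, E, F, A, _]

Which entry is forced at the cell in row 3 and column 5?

D

Row 2, column 2: row 2 has {C, D, F} and column 2 has {E, B, F}, leaving only A.
Row 2, column 5: row 2 has {C, D, A, F} and column 5 has {E, A, F}, leaving only B.
Row 2, column 1: row 2 has {B, C, D, A, F} and column 1 has {F}, leaving only E.
Row 4, column 4: row 4 has {F} and column 4 has {E, B, C, A, F}, leaving only D.
Row 4, column 5: row 4 has {D, F} and column 5 has {E, B, A, F}, leaving only C.
Row 3 already has {E, A, F} and column 5 already has {E, B, C, A, F}, so row 3, column 5 must be D.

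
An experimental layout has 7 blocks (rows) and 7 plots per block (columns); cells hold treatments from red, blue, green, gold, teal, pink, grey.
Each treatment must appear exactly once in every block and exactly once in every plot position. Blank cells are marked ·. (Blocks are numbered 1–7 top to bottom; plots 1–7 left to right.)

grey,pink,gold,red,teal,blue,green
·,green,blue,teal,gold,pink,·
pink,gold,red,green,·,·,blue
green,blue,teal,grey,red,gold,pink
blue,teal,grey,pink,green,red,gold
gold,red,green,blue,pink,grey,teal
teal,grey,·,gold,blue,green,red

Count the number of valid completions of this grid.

Block 2, plot 1: eliminating its block and plot leaves {red}.
Block 2, plot 7: eliminating its block and plot leaves {grey}.
Block 3, plot 5: eliminating its block and plot leaves {grey}.
Block 3, plot 6: eliminating its block and plot leaves {teal}.
Block 7, plot 3: eliminating its block and plot leaves {pink}.
Only one assignment across all blanks avoids any block or plot repeat, giving 1 completion.

1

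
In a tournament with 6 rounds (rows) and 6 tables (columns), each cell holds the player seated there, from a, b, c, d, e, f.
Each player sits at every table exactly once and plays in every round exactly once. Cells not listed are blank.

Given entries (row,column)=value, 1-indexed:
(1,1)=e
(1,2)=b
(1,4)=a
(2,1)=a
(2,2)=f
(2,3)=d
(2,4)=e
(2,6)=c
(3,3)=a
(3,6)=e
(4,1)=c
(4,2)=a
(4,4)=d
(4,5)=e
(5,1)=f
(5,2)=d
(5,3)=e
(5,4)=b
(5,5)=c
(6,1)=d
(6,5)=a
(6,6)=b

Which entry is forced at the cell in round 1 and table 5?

f

Round 2, table 5: round 2 has {a, c, d, e, f} and table 5 has {a, c, e}, leaving only b.
Round 3, table 1: round 3 has {a, e} and table 1 has {a, c, d, e, f}, leaving only b.
Round 3, table 2: round 3 has {a, b, e} and table 2 has {a, b, d, f}, leaving only c.
Round 3, table 4: round 3 has {a, b, c, e} and table 4 has {a, b, d, e}, leaving only f.
Round 3, table 5: round 3 has {a, b, c, e, f} and table 5 has {a, b, c, e}, leaving only d.
Round 1 already has {a, b, e} and table 5 already has {a, b, c, d, e}, so round 1, table 5 must be f.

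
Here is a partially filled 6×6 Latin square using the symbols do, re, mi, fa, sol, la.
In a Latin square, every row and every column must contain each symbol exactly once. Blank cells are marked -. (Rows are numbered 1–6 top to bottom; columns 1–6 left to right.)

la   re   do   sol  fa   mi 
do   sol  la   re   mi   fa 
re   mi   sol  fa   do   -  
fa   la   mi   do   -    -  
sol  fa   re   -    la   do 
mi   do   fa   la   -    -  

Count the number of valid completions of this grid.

2

Row 3, column 6: eliminating its row and column leaves {la}.
Row 4, column 5: eliminating its row and column leaves {re, sol}.
Row 4, column 6: eliminating its row and column leaves {re, sol}.
Row 5, column 4: eliminating its row and column leaves {mi}.
Row 6, column 5: eliminating its row and column leaves {re, sol}.
Row 6, column 6: eliminating its row and column leaves {re, sol}.
Enumerating the assignments across these blanks that avoid any row or column repeat gives 2 completions.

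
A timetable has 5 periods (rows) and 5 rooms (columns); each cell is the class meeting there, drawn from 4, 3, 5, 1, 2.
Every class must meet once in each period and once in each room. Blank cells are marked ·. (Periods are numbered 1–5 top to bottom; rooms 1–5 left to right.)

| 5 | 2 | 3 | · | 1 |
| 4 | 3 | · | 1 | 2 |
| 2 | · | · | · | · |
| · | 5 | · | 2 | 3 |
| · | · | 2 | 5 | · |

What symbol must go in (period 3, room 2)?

4

Period 1, room 4: period 1 has {3, 5, 1, 2} and room 4 has {5, 1, 2}, leaving only 4.
Period 2, room 3: period 2 has {4, 3, 1, 2} and room 3 has {3, 2}, leaving only 5.
Period 3, room 4: period 3 has {2} and room 4 has {4, 5, 1, 2}, leaving only 3.
Period 4, room 1: period 4 has {3, 5, 2} and room 1 has {4, 5, 2}, leaving only 1.
Period 4, room 3: period 4 has {3, 5, 1, 2} and room 3 has {3, 5, 2}, leaving only 4.
Period 3, room 3: period 3 has {3, 2} and room 3 has {4, 3, 5, 2}, leaving only 1.
Period 3 already has {3, 1, 2} and room 2 already has {3, 5, 2}, so period 3, room 2 must be 4.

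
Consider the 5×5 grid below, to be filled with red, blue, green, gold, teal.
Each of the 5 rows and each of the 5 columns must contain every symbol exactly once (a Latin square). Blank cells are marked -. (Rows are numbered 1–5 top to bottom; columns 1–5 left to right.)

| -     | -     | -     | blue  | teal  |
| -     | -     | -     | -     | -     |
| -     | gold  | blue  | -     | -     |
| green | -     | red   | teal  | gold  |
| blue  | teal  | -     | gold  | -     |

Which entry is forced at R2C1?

gold

Row 4, column 2: row 4 has {red, green, gold, teal} and column 2 has {gold, teal}, leaving only blue.
Row 5, column 3: row 5 has {blue, gold, teal} and column 3 has {red, blue}, leaving only green.
Row 1, column 3: row 1 has {blue, teal} and column 3 has {red, blue, green}, leaving only gold.
Row 1, column 1: row 1 has {blue, gold, teal} and column 1 has {blue, green}, leaving only red.
Row 1, column 2: row 1 has {red, blue, gold, teal} and column 2 has {blue, gold, teal}, leaving only green.
Row 2, column 2: row 2 has {} and column 2 has {blue, green, gold, teal}, leaving only red.
Row 2, column 3: row 2 has {red} and column 3 has {red, blue, green, gold}, leaving only teal.
Row 2 already has {red, teal} and column 1 already has {red, blue, green}, so row 2, column 1 must be gold.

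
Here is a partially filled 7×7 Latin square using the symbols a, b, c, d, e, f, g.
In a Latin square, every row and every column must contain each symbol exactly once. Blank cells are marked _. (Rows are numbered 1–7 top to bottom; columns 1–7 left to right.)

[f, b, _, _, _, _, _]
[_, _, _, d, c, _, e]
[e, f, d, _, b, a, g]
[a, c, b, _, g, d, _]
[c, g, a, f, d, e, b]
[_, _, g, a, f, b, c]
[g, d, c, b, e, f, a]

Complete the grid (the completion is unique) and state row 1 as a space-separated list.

f b e g a c d

Row 1, column 3: row 1 has {b, f} and column 3 has {a, b, c, d, g}, leaving only e.
Row 1, column 5: row 1 has {b, e, f} and column 5 has {b, c, d, e, f, g}, leaving only a.
Row 1, column 7: row 1 has {a, b, e, f} and column 7 has {a, b, c, e, g}, leaving only d.
Row 2, column 1: row 2 has {c, d, e} and column 1 has {a, c, e, f, g}, leaving only b.
Row 2, column 2: row 2 has {b, c, d, e} and column 2 has {b, c, d, f, g}, leaving only a.
Row 2, column 3: row 2 has {a, b, c, d, e} and column 3 has {a, b, c, d, e, g}, leaving only f.
Row 2, column 6: row 2 has {a, b, c, d, e, f} and column 6 has {a, b, d, e, f}, leaving only g.
Row 1, column 6: row 1 has {a, b, d, e, f} and column 6 has {a, b, d, e, f, g}, leaving only c.
Row 1, column 4: row 1 has {a, b, c, d, e, f} and column 4 has {a, b, d, f}, leaving only g.
So row 1 reads: f b e g a c d.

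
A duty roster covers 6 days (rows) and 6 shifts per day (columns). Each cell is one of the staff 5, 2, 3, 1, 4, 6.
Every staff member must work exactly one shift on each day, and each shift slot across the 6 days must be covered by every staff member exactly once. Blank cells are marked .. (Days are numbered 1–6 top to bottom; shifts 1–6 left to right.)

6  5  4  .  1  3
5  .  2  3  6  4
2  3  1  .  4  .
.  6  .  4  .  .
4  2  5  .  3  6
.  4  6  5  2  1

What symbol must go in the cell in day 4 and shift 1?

Day 1, shift 4: day 1 has {5, 3, 1, 4, 6} and shift 4 has {5, 3, 4}, leaving only 2.
Day 2, shift 2: day 2 has {5, 2, 3, 4, 6} and shift 2 has {5, 2, 3, 4, 6}, leaving only 1.
Day 3, shift 4: day 3 has {2, 3, 1, 4} and shift 4 has {5, 2, 3, 4}, leaving only 6.
Day 3, shift 6: day 3 has {2, 3, 1, 4, 6} and shift 6 has {3, 1, 4, 6}, leaving only 5.
Day 4, shift 3: day 4 has {4, 6} and shift 3 has {5, 2, 1, 4, 6}, leaving only 3.
Day 4 already has {3, 4, 6} and shift 1 already has {5, 2, 4, 6}, so day 4, shift 1 must be 1.

1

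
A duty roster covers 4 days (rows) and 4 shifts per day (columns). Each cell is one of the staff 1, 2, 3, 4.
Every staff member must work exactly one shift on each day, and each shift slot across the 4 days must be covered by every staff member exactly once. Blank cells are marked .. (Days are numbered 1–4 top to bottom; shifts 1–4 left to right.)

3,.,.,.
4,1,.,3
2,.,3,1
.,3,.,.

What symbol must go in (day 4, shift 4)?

Day 2, shift 3: day 2 has {1, 3, 4} and shift 3 has {3}, leaving only 2.
Day 3, shift 2: day 3 has {1, 2, 3} and shift 2 has {1, 3}, leaving only 4.
Day 1, shift 2: day 1 has {3} and shift 2 has {1, 3, 4}, leaving only 2.
Day 1, shift 4: day 1 has {2, 3} and shift 4 has {1, 3}, leaving only 4.
Day 4 already has {3} and shift 4 already has {1, 3, 4}, so day 4, shift 4 must be 2.

2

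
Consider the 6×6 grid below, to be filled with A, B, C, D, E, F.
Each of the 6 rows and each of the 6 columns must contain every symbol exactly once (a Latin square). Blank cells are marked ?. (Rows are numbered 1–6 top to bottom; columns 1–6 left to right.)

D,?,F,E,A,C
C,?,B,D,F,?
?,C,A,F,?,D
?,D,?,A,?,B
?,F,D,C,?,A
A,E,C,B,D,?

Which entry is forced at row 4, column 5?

Row 1, column 2: row 1 has {A, C, D, E, F} and column 2 has {C, D, E, F}, leaving only B.
Row 2, column 2: row 2 has {B, C, D, F} and column 2 has {B, C, D, E, F}, leaving only A.
Row 2, column 6: row 2 has {A, B, C, D, F} and column 6 has {A, B, C, D}, leaving only E.
Row 4, column 3: row 4 has {A, B, D} and column 3 has {A, B, C, D, F}, leaving only E.
Row 4 already has {A, B, D, E} and column 5 already has {A, D, F}, so row 4, column 5 must be C.

C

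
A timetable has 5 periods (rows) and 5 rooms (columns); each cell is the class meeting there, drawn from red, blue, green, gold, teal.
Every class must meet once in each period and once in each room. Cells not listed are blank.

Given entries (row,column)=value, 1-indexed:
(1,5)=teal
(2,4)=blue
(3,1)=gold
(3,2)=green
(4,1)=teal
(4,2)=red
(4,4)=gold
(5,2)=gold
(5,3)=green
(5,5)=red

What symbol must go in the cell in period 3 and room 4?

red

Period 1, room 2: period 1 has {teal} and room 2 has {red, green, gold}, leaving only blue.
Period 2, room 2: period 2 has {blue} and room 2 has {red, blue, green, gold}, leaving only teal.
Period 3, room 5: period 3 has {green, gold} and room 5 has {red, teal}, leaving only blue.
Period 4, room 3: period 4 has {red, gold, teal} and room 3 has {green}, leaving only blue.
Period 4, room 5: period 4 has {red, blue, gold, teal} and room 5 has {red, blue, teal}, leaving only green.
Period 2, room 5: period 2 has {blue, teal} and room 5 has {red, blue, green, teal}, leaving only gold.
Period 2, room 3: period 2 has {blue, gold, teal} and room 3 has {blue, green}, leaving only red.
Period 1, room 3: period 1 has {blue, teal} and room 3 has {red, blue, green}, leaving only gold.
Period 2, room 1: period 2 has {red, blue, gold, teal} and room 1 has {gold, teal}, leaving only green.
Period 1, room 1: period 1 has {blue, gold, teal} and room 1 has {green, gold, teal}, leaving only red.
Period 1, room 4: period 1 has {red, blue, gold, teal} and room 4 has {blue, gold}, leaving only green.
Period 3, room 3: period 3 has {blue, green, gold} and room 3 has {red, blue, green, gold}, leaving only teal.
Period 3 already has {blue, green, gold, teal} and room 4 already has {blue, green, gold}, so period 3, room 4 must be red.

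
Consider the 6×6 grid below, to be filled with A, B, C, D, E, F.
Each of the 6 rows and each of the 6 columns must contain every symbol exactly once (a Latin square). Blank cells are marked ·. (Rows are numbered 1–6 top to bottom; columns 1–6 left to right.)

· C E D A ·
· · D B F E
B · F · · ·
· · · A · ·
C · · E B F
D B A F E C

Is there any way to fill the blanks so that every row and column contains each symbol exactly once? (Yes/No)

No

Row 5, column 3: row 5 together with column 3 already contain {A, B, C, D, E, F} — every symbol — so nothing can go there. The grid has no valid completion.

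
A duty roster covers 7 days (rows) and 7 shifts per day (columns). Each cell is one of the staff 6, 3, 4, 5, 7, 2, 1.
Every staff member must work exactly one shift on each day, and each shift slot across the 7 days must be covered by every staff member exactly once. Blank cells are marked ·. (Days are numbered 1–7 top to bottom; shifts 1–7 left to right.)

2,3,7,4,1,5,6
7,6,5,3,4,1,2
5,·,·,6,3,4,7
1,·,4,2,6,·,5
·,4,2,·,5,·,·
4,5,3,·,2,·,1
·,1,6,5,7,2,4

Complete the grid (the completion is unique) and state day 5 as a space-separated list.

Day 5, shift 7: day 5 has {4, 5, 2} and shift 7 has {6, 4, 5, 7, 2, 1}, leaving only 3.
Day 5, shift 1: day 5 has {3, 4, 5, 2} and shift 1 has {4, 5, 7, 2, 1}, leaving only 6.
Day 5, shift 6: day 5 has {6, 3, 4, 5, 2} and shift 6 has {4, 5, 2, 1}, leaving only 7.
Day 5, shift 4: day 5 has {6, 3, 4, 5, 7, 2} and shift 4 has {6, 3, 4, 5, 2}, leaving only 1.
So day 5 reads: 6 4 2 1 5 7 3.

6 4 2 1 5 7 3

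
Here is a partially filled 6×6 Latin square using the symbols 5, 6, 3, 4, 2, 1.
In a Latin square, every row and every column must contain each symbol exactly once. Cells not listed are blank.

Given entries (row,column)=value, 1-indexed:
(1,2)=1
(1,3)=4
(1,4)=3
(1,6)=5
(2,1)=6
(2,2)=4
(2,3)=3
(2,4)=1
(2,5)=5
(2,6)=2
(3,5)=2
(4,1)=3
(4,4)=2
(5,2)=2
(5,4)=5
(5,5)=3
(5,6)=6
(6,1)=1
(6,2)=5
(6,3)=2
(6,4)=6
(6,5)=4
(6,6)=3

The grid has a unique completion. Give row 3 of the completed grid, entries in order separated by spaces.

Row 3, column 4: row 3 has {2} and column 4 has {5, 6, 3, 2, 1}, leaving only 4.
Row 3, column 1: row 3 has {4, 2} and column 1 has {6, 3, 1}, leaving only 5.
Row 3, column 6: row 3 has {5, 4, 2} and column 6 has {5, 6, 3, 2}, leaving only 1.
Row 3, column 3: row 3 has {5, 4, 2, 1} and column 3 has {3, 4, 2}, leaving only 6.
Row 3, column 2: row 3 has {5, 6, 4, 2, 1} and column 2 has {5, 4, 2, 1}, leaving only 3.
So row 3 reads: 5 3 6 4 2 1.

5 3 6 4 2 1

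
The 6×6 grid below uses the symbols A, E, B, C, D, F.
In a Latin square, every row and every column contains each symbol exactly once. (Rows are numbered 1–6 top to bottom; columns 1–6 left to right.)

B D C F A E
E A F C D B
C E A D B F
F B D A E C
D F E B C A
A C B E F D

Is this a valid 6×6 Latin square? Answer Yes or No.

Yes

Each row is a permutation of the 6 symbols, and so is each column.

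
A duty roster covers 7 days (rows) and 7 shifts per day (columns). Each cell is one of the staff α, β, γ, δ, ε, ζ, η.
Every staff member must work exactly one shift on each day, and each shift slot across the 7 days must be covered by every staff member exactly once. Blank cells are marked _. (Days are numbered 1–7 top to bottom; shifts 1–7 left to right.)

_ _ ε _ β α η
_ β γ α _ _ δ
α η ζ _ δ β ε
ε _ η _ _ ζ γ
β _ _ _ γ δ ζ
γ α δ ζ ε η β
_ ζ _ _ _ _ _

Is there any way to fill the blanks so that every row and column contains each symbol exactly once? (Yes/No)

No day or shift among the givens repeats a symbol, and propagating forced cells runs into no contradiction.
One valid completion exists (for instance, ζ γ ε δ β α η / η β γ α ζ ε δ / α η ζ γ δ β ε / ε δ η β α ζ γ / β ε α η γ δ ζ / γ α δ ζ ε η β / δ ζ β ε η γ α).

Yes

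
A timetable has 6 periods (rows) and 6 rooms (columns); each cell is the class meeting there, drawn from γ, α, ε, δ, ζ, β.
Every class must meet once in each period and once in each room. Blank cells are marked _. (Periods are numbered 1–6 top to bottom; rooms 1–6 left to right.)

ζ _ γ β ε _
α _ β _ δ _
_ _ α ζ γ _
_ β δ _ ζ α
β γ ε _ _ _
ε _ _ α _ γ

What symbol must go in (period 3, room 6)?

β

Period 1, room 6: period 1 has {γ, ε, ζ, β} and room 6 has {γ, α}, leaving only δ.
Period 1, room 2: period 1 has {γ, ε, δ, ζ, β} and room 2 has {γ, β}, leaving only α.
Period 3, room 1: period 3 has {γ, α, ζ} and room 1 has {α, ε, ζ, β}, leaving only δ.
Period 3, room 2: period 3 has {γ, α, δ, ζ} and room 2 has {γ, α, β}, leaving only ε.
Period 3 already has {γ, α, ε, δ, ζ} and room 6 already has {γ, α, δ}, so period 3, room 6 must be β.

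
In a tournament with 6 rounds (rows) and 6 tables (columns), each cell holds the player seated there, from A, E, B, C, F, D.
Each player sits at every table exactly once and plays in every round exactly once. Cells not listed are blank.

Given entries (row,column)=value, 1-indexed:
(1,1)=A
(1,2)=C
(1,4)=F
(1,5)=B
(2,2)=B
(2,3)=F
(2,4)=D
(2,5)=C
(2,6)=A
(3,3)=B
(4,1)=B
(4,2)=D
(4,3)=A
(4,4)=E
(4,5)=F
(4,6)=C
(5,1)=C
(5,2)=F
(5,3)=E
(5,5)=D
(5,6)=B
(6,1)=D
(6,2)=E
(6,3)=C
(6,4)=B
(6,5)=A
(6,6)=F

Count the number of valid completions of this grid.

1

Round 1, table 3: eliminating its round and table leaves {D}.
Round 1, table 6: eliminating its round and table leaves {E, D}.
Round 2, table 1: eliminating its round and table leaves {E}.
Round 3, table 1: eliminating its round and table leaves {E, F}.
Round 3, table 2: eliminating its round and table leaves {A}.
Round 3, table 4: eliminating its round and table leaves {A, C}.
Round 3, table 5: eliminating its round and table leaves {E}.
Round 3, table 6: eliminating its round and table leaves {E, D}.
Round 5, table 4: eliminating its round and table leaves {A}.
Only one assignment across all blanks avoids any round or table repeat, giving 1 completion.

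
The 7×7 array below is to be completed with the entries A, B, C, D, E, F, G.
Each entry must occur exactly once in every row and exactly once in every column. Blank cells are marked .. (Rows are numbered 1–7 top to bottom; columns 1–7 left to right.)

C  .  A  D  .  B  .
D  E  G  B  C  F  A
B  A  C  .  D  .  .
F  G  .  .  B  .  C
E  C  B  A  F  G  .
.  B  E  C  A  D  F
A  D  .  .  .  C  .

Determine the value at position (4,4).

E

Row 4 already has {B, C, F, G} and column 4 already has {A, B, C, D}, so row 4, column 4 must be E.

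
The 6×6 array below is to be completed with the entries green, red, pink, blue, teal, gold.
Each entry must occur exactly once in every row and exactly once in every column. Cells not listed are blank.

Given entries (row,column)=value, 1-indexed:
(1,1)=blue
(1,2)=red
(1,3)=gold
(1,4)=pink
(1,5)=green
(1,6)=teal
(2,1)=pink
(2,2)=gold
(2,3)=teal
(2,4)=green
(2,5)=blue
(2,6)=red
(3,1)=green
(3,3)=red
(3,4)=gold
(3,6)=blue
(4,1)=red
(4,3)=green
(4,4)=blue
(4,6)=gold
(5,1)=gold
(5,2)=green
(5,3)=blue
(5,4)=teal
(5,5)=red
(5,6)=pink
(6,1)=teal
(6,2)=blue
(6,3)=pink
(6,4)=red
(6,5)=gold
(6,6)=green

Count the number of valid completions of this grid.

Row 3, column 2: eliminating its row and column leaves {pink, teal}.
Row 3, column 5: eliminating its row and column leaves {pink, teal}.
Row 4, column 2: eliminating its row and column leaves {pink, teal}.
Row 4, column 5: eliminating its row and column leaves {pink, teal}.
Enumerating the assignments across these blanks that avoid any row or column repeat gives 2 completions.

2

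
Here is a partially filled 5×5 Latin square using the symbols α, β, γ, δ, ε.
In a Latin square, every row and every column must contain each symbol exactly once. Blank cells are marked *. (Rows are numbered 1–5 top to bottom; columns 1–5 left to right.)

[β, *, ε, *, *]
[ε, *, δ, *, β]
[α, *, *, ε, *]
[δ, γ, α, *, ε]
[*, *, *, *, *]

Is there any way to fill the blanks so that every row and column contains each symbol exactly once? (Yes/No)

No row or column among the givens repeats a symbol, and propagating forced cells runs into no contradiction.
One valid completion exists (for instance, β δ ε α γ / ε α δ γ β / α β γ ε δ / δ γ α β ε / γ ε β δ α).

Yes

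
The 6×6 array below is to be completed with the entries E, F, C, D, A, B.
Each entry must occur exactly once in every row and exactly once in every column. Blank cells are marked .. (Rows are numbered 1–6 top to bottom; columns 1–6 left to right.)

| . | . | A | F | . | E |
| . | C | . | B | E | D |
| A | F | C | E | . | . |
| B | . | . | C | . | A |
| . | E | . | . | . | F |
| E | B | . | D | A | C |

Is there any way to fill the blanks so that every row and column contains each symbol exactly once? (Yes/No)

Row 1, column 2: row 1 has {E, F, A} and column 2 has {E, F, C, B}, so it must be D.
Now row 4, column 2: row 4 together with column 2 already contain {E, F, C, D, A, B} — every symbol — so nothing can go there. The grid has no valid completion.

No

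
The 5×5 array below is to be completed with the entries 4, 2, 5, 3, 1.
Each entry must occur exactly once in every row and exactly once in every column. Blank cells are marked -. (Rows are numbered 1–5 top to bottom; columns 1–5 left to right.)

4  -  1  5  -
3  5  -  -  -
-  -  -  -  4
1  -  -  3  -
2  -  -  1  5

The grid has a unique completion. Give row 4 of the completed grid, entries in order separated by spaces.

Row 4, column 5: row 4 has {3, 1} and column 5 has {4, 5}, leaving only 2.
Row 4, column 2: row 4 has {2, 3, 1} and column 2 has {5}, leaving only 4.
Row 4, column 3: row 4 has {4, 2, 3, 1} and column 3 has {1}, leaving only 5.
So row 4 reads: 1 4 5 3 2.

1 4 5 3 2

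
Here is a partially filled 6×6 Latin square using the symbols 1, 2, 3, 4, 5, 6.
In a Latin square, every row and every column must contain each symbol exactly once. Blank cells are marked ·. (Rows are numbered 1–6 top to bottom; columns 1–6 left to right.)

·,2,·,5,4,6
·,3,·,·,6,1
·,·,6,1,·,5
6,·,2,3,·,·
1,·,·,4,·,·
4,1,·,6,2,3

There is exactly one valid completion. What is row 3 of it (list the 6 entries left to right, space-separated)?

2 4 6 1 3 5

Row 3, column 2: row 3 has {1, 5, 6} and column 2 has {1, 2, 3}, leaving only 4.
Row 3, column 5: row 3 has {1, 4, 5, 6} and column 5 has {2, 4, 6}, leaving only 3.
Row 3, column 1: row 3 has {1, 3, 4, 5, 6} and column 1 has {1, 4, 6}, leaving only 2.
So row 3 reads: 2 4 6 1 3 5.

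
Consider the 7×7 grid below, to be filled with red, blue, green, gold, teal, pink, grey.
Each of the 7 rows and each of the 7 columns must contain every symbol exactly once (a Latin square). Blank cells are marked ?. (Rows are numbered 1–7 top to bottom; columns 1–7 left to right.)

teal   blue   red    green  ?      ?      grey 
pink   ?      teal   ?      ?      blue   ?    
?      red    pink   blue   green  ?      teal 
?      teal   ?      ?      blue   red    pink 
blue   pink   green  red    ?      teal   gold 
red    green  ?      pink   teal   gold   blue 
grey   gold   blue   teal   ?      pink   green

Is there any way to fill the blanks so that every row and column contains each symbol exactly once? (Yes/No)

No

Row 1, column 6: row 1 together with column 6 already contain {red, blue, green, gold, teal, pink, grey} — every symbol — so nothing can go there. The grid has no valid completion.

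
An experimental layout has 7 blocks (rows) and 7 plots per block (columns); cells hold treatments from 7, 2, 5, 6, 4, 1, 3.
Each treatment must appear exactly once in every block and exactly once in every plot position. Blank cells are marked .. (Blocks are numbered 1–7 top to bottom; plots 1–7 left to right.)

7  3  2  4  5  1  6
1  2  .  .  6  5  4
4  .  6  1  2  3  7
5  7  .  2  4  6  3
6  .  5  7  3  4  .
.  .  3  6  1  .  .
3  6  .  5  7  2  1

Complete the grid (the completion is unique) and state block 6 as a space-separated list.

2 4 3 6 1 7 5

Block 6, plot 1: block 6 has {6, 1, 3} and plot 1 has {7, 5, 6, 4, 1, 3}, leaving only 2.
Block 6, plot 6: block 6 has {2, 6, 1, 3} and plot 6 has {2, 5, 6, 4, 1, 3}, leaving only 7.
Block 6, plot 7: block 6 has {7, 2, 6, 1, 3} and plot 7 has {7, 6, 4, 1, 3}, leaving only 5.
Block 6, plot 2: block 6 has {7, 2, 5, 6, 1, 3} and plot 2 has {7, 2, 6, 3}, leaving only 4.
So block 6 reads: 2 4 3 6 1 7 5.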